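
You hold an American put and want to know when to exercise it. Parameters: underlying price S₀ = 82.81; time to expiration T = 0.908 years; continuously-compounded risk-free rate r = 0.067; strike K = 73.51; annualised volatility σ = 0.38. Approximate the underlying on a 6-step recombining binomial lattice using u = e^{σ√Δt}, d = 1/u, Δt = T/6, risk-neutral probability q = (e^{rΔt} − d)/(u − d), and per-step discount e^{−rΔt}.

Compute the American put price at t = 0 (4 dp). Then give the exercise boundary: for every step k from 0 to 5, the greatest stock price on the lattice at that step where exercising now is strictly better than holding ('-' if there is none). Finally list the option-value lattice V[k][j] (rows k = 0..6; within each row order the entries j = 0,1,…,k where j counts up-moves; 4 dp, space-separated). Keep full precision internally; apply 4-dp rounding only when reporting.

params: Δt=0.15133 u=1.15931 d=0.86258 q=0.49745 e^(-rΔt)=0.98991
t_6 payoffs: 39.3999 27.6660 11.8955 0.0000 0.0000 0.0000 0.0000
t_5: node(5,0) S=39.5442 payoff=33.9658 vs cont=33.2242 → 33.9658 [stop]  node(5,1) S=53.1475 payoff=20.3625 vs cont=19.6209 → 20.3625 [stop]  node(5,2) S=71.4303 payoff=2.0797 vs cont=5.9177 → 5.9177 [wait]  node(5,3) S=96.0026 payoff=0.0000 vs cont=0.0000 → 0.0000 [wait]  node(5,4) S=129.0277 payoff=0.0000 vs cont=0.0000 → 0.0000 [wait]  node(5,5) S=173.4135 payoff=0.0000 vs cont=0.0000 → 0.0000 [wait]  ⇒ S*(5)=53.1475
t_4: node(4,0) S=45.8440 payoff=27.6660 vs cont=26.9244 → 27.6660 [stop]  node(4,1) S=61.6145 payoff=11.8955 vs cont=13.0440 → 13.0440 [wait]  node(4,2) S=82.8100 payoff=0.0000 vs cont=2.9439 → 2.9439 [wait]  node(4,3) S=111.2968 payoff=0.0000 vs cont=0.0000 → 0.0000 [wait]  node(4,4) S=149.5832 payoff=0.0000 vs cont=0.0000 → 0.0000 [wait]  ⇒ S*(4)=45.8440
t_3: node(3,0) S=53.1475 payoff=20.3625 vs cont=20.1865 → 20.3625 [stop]  node(3,1) S=71.4303 payoff=2.0797 vs cont=7.9387 → 7.9387 [wait]  node(3,2) S=96.0026 payoff=0.0000 vs cont=1.4645 → 1.4645 [wait]  node(3,3) S=129.0277 payoff=0.0000 vs cont=0.0000 → 0.0000 [wait]  ⇒ S*(3)=53.1475
t_2: node(2,0) S=61.6145 payoff=11.8955 vs cont=14.0392 → 14.0392 [wait]  node(2,1) S=82.8100 payoff=0.0000 vs cont=4.6705 → 4.6705 [wait]  node(2,2) S=111.2968 payoff=0.0000 vs cont=0.7286 → 0.7286 [wait]  ⇒ S*(2)=-
t_1: node(1,0) S=71.4303 payoff=2.0797 vs cont=9.2841 → 9.2841 [wait]  node(1,1) S=96.0026 payoff=0.0000 vs cont=2.6822 → 2.6822 [wait]  ⇒ S*(1)=-
t_0: node(0,0) S=82.8100 payoff=0.0000 vs cont=5.9394 → 5.9394 [wait]  ⇒ S*(0)=-

price = 5.9394
boundary = - - - 53.1475 45.8440 53.1475
tree:
5.9394
9.2841 2.6822
14.0392 4.6705 0.7286
20.3625 7.9387 1.4645 0.0000
27.6660 13.0440 2.9439 0.0000 0.0000
33.9658 20.3625 5.9177 0.0000 0.0000 0.0000
39.3999 27.6660 11.8955 0.0000 0.0000 0.0000 0.0000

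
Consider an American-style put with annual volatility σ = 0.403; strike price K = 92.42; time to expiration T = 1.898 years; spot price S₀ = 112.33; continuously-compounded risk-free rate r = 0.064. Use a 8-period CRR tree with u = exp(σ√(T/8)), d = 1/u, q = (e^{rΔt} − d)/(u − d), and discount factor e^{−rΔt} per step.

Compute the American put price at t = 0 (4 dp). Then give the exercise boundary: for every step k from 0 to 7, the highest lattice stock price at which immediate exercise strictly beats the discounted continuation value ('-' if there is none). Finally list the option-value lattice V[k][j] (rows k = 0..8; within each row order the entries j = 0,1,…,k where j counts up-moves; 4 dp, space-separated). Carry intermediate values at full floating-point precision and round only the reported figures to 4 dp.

Δt=0.23725  u=1.21689  d=0.82177  q=0.48981  discount=0.98493
step 8 (expiry): payoffs max(K−S,0) = 69.0586 57.8262 41.1932 16.5629 0.0000 0.0000 0.0000 0.0000 0.0000
step 7: (k=7,j=0): S=28.4281, (K−S)⁺=63.9919, hold=62.5992 ⇒ V=63.9919 exercise | (k=7,j=1): S=42.0967, (K−S)⁺=50.3233, hold=48.9306 ⇒ V=50.3233 exercise | (k=7,j=2): S=62.3371, (K−S)⁺=30.0829, hold=28.6902 ⇒ V=30.0829 exercise | (k=7,j=3): S=92.3094, (K−S)⁺=0.1106, hold=8.3229 ⇒ V=8.3229 continue | (k=7,j=4): S=136.6927, (K−S)⁺=0.0000, hold=0.0000 ⇒ V=0.0000 continue | (k=7,j=5): S=202.4159, (K−S)⁺=0.0000, hold=0.0000 ⇒ V=0.0000 continue | (k=7,j=6): S=299.7394, (K−S)⁺=0.0000, hold=0.0000 ⇒ V=0.0000 continue | (k=7,j=7): S=443.8570, (K−S)⁺=0.0000, hold=0.0000 ⇒ V=0.0000 continue  boundary S*=62.3371
step 6: (k=6,j=0): S=34.5938, (K−S)⁺=57.8262, hold=56.4335 ⇒ V=57.8262 exercise | (k=6,j=1): S=51.2268, (K−S)⁺=41.1932, hold=39.8005 ⇒ V=41.1932 exercise | (k=6,j=2): S=75.8571, (K−S)⁺=16.5629, hold=19.1320 ⇒ V=19.1320 continue | (k=6,j=3): S=112.3300, (K−S)⁺=0.0000, hold=4.1823 ⇒ V=4.1823 continue | (k=6,j=4): S=166.3394, (K−S)⁺=0.0000, hold=0.0000 ⇒ V=0.0000 continue | (k=6,j=5): S=246.3169, (K−S)⁺=0.0000, hold=0.0000 ⇒ V=0.0000 continue | (k=6,j=6): S=364.7485, (K−S)⁺=0.0000, hold=0.0000 ⇒ V=0.0000 continue  boundary S*=51.2268
step 5: (k=5,j=0): S=42.0967, (K−S)⁺=50.3233, hold=48.9306 ⇒ V=50.3233 exercise | (k=5,j=1): S=62.3371, (K−S)⁺=30.0829, hold=29.9296 ⇒ V=30.0829 exercise | (k=5,j=2): S=92.3094, (K−S)⁺=0.1106, hold=11.6316 ⇒ V=11.6316 continue | (k=5,j=3): S=136.6927, (K−S)⁺=0.0000, hold=2.1016 ⇒ V=2.1016 continue | (k=5,j=4): S=202.4159, (K−S)⁺=0.0000, hold=0.0000 ⇒ V=0.0000 continue | (k=5,j=5): S=299.7394, (K−S)⁺=0.0000, hold=0.0000 ⇒ V=0.0000 continue  boundary S*=62.3371
step 4: (k=4,j=0): S=51.2268, (K−S)⁺=41.1932, hold=39.8005 ⇒ V=41.1932 exercise | (k=4,j=1): S=75.8571, (K−S)⁺=16.5629, hold=20.7282 ⇒ V=20.7282 continue | (k=4,j=2): S=112.3300, (K−S)⁺=0.0000, hold=6.8588 ⇒ V=6.8588 continue | (k=4,j=3): S=166.3394, (K−S)⁺=0.0000, hold=1.0561 ⇒ V=1.0561 continue | (k=4,j=4): S=246.3169, (K−S)⁺=0.0000, hold=0.0000 ⇒ V=0.0000 continue  boundary S*=51.2268
step 3: (k=3,j=0): S=62.3371, (K−S)⁺=30.0829, hold=30.6996 ⇒ V=30.6996 continue | (k=3,j=1): S=92.3094, (K−S)⁺=0.1106, hold=13.7249 ⇒ V=13.7249 continue | (k=3,j=2): S=136.6927, (K−S)⁺=0.0000, hold=3.9561 ⇒ V=3.9561 continue | (k=3,j=3): S=202.4159, (K−S)⁺=0.0000, hold=0.5307 ⇒ V=0.5307 continue  boundary S*=-
step 2: (k=2,j=0): S=75.8571, (K−S)⁺=16.5629, hold=22.0480 ⇒ V=22.0480 continue | (k=2,j=1): S=112.3300, (K−S)⁺=0.0000, hold=8.8054 ⇒ V=8.8054 continue | (k=2,j=2): S=166.3394, (K−S)⁺=0.0000, hold=2.2440 ⇒ V=2.2440 continue  boundary S*=-
step 1: (k=1,j=0): S=92.3094, (K−S)⁺=0.1106, hold=15.3272 ⇒ V=15.3272 continue | (k=1,j=1): S=136.6927, (K−S)⁺=0.0000, hold=5.5073 ⇒ V=5.5073 continue  boundary S*=-
step 0: (k=0,j=0): S=112.3300, (K−S)⁺=0.0000, hold=10.3588 ⇒ V=10.3588 continue  boundary S*=-

price = 10.3588
boundary = - - - - 51.2268 62.3371 51.2268 62.3371
tree:
10.3588
15.3272 5.5073
22.0480 8.8054 2.2440
30.6996 13.7249 3.9561 0.5307
41.1932 20.7282 6.8588 1.0561 0.0000
50.3233 30.0829 11.6316 2.1016 0.0000 0.0000
57.8262 41.1932 19.1320 4.1823 0.0000 0.0000 0.0000
63.9919 50.3233 30.0829 8.3229 0.0000 0.0000 0.0000 0.0000
69.0586 57.8262 41.1932 16.5629 0.0000 0.0000 0.0000 0.0000 0.0000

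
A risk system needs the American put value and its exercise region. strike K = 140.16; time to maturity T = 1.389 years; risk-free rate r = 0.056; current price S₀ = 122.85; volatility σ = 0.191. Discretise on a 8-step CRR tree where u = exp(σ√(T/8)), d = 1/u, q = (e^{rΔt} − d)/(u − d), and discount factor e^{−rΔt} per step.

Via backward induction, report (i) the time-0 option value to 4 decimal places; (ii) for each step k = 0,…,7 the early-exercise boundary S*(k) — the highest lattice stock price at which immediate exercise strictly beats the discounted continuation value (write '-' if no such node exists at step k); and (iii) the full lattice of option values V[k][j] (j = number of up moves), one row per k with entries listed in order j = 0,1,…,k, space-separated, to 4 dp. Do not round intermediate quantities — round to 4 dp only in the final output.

Δt=0.17363, u=1.08284, d=0.92350, q=0.54143, disc=e^(-rΔt)=0.99032
k=8 terminal: V=max(K-S,0) → 75.1675 63.9536 50.8049 35.3875 17.3100 0.0000 0.0000 0.0000 0.0000
k=7: j=0 S=70.3764 intr=69.7836 cont=68.4274 V=69.7836[EX]; j=1 S=82.5192 intr=57.6408 cont=56.2846 V=57.6408[EX]; j=2 S=96.7572 intr=43.4028 cont=42.0466 V=43.4028[EX]; j=3 S=113.4517 intr=26.7083 cont=25.3521 V=26.7083[EX]; j=4 S=133.0268 intr=7.1332 cont=7.8610 V=7.8610[hold]; j=5 S=155.9794 intr=0.0000 cont=0.0000 V=0.0000[hold]; j=6 S=182.8922 intr=0.0000 cont=0.0000 V=0.0000[hold]; j=7 S=214.4485 intr=0.0000 cont=0.0000 V=0.0000[hold]  S*(7)=113.4517
k=6: j=0 S=76.2064 intr=63.9536 cont=62.5975 V=63.9536[EX]; j=1 S=89.3551 intr=50.8049 cont=49.4488 V=50.8049[EX]; j=2 S=104.7725 intr=35.3875 cont=34.0314 V=35.3875[EX]; j=3 S=122.8500 intr=17.3100 cont=16.3441 V=17.3100[EX]; j=4 S=144.0466 intr=0.0000 cont=3.5699 V=3.5699[hold]; j=5 S=168.9006 intr=0.0000 cont=0.0000 V=0.0000[hold]; j=6 S=198.0428 intr=0.0000 cont=0.0000 V=0.0000[hold]  S*(6)=122.8500
k=5: j=0 S=82.5192 intr=57.6408 cont=56.2846 V=57.6408[EX]; j=1 S=96.7572 intr=43.4028 cont=42.0466 V=43.4028[EX]; j=2 S=113.4517 intr=26.7083 cont=25.3521 V=26.7083[EX]; j=3 S=133.0268 intr=7.1332 cont=9.7752 V=9.7752[hold]; j=4 S=155.9794 intr=0.0000 cont=1.6212 V=1.6212[hold]; j=5 S=182.8922 intr=0.0000 cont=0.0000 V=0.0000[hold]  S*(5)=113.4517
k=4: j=0 S=89.3551 intr=50.8049 cont=49.4488 V=50.8049[EX]; j=1 S=104.7725 intr=35.3875 cont=34.0314 V=35.3875[EX]; j=2 S=122.8500 intr=17.3100 cont=17.3704 V=17.3704[hold]; j=3 S=144.0466 intr=0.0000 cont=5.3085 V=5.3085[hold]; j=4 S=168.9006 intr=0.0000 cont=0.7362 V=0.7362[hold]  S*(4)=104.7725
k=3: j=0 S=96.7572 intr=43.4028 cont=42.0466 V=43.4028[EX]; j=1 S=113.4517 intr=26.7083 cont=25.3845 V=26.7083[EX]; j=2 S=133.0268 intr=7.1332 cont=10.7348 V=10.7348[hold]; j=3 S=155.9794 intr=0.0000 cont=2.8055 V=2.8055[hold]  S*(3)=113.4517
k=2: j=0 S=104.7725 intr=35.3875 cont=34.0314 V=35.3875[EX]; j=1 S=122.8500 intr=17.3100 cont=17.8850 V=17.8850[hold]; j=2 S=144.0466 intr=0.0000 cont=6.3793 V=6.3793[hold]  S*(2)=104.7725
k=1: j=0 S=113.4517 intr=26.7083 cont=25.6604 V=26.7083[EX]; j=1 S=133.0268 intr=7.1332 cont=11.5427 V=11.5427[hold]  S*(1)=113.4517
k=0: j=0 S=122.8500 intr=17.3100 cont=18.3182 V=18.3182[hold]  S*(0)=-

price = 18.3182
boundary = - 113.4517 104.7725 113.4517 104.7725 113.4517 122.8500 113.4517
tree:
18.3182
26.7083 11.5427
35.3875 17.8850 6.3793
43.4028 26.7083 10.7348 2.8055
50.8049 35.3875 17.3704 5.3085 0.7362
57.6408 43.4028 26.7083 9.7752 1.6212 0.0000
63.9536 50.8049 35.3875 17.3100 3.5699 0.0000 0.0000
69.7836 57.6408 43.4028 26.7083 7.8610 0.0000 0.0000 0.0000
75.1675 63.9536 50.8049 35.3875 17.3100 0.0000 0.0000 0.0000 0.0000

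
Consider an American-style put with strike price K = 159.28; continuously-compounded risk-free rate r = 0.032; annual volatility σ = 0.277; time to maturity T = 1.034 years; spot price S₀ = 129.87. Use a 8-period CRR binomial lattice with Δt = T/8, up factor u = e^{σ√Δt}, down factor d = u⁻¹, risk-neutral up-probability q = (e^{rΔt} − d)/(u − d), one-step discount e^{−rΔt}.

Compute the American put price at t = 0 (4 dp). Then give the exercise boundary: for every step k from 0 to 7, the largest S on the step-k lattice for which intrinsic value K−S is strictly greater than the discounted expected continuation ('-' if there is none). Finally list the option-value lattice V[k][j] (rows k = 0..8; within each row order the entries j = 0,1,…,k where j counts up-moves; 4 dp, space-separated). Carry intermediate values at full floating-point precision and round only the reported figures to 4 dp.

params: Δt=0.12925 u=1.10471 d=0.90521 q=0.49590 e^(-rΔt)=0.99587
t_8 payoffs: 100.7317 87.8282 72.0810 52.8632 29.4100 0.7879 0.0000 0.0000 0.0000
t_7: node(7,0) S=64.6790 payoff=94.6010 vs cont=93.9435 → 94.6010 [stop]  node(7,1) S=78.9337 payoff=80.3463 vs cont=79.6889 → 80.3463 [stop]  node(7,2) S=96.3298 payoff=62.9502 vs cont=62.2927 → 62.9502 [stop]  node(7,3) S=117.5600 payoff=41.7200 vs cont=41.0626 → 41.7200 [stop]  node(7,4) S=143.4690 payoff=15.8110 vs cont=15.1535 → 15.8110 [stop]  node(7,5) S=175.0882 payoff=0.0000 vs cont=0.3956 → 0.3956 [wait]  node(7,6) S=213.6759 payoff=0.0000 vs cont=0.0000 → 0.0000 [wait]  node(7,7) S=260.7679 payoff=0.0000 vs cont=0.0000 → 0.0000 [wait]  ⇒ S*(7)=143.4690
t_6: node(6,0) S=71.4518 payoff=87.8282 vs cont=87.1708 → 87.8282 [stop]  node(6,1) S=87.1990 payoff=72.0810 vs cont=71.4236 → 72.0810 [stop]  node(6,2) S=106.4168 payoff=52.8632 vs cont=52.2058 → 52.8632 [stop]  node(6,3) S=129.8700 payoff=29.4100 vs cont=28.7526 → 29.4100 [stop]  node(6,4) S=158.4921 payoff=0.7879 vs cont=8.1328 → 8.1328 [wait]  node(6,5) S=193.4221 payoff=0.0000 vs cont=0.1986 → 0.1986 [wait]  node(6,6) S=236.0504 payoff=0.0000 vs cont=0.0000 → 0.0000 [wait]  ⇒ S*(6)=129.8700
t_5: node(5,0) S=78.9337 payoff=80.3463 vs cont=79.6889 → 80.3463 [stop]  node(5,1) S=96.3298 payoff=62.9502 vs cont=62.2927 → 62.9502 [stop]  node(5,2) S=117.5600 payoff=41.7200 vs cont=41.0626 → 41.7200 [stop]  node(5,3) S=143.4690 payoff=15.8110 vs cont=18.7808 → 18.7808 [wait]  node(5,4) S=175.0882 payoff=0.0000 vs cont=4.1809 → 4.1809 [wait]  node(5,5) S=213.6759 payoff=0.0000 vs cont=0.0997 → 0.0997 [wait]  ⇒ S*(5)=117.5600
t_4: node(4,0) S=87.1990 payoff=72.0810 vs cont=71.4236 → 72.0810 [stop]  node(4,1) S=106.4168 payoff=52.8632 vs cont=52.2058 → 52.8632 [stop]  node(4,2) S=129.8700 payoff=29.4100 vs cont=30.2192 → 30.2192 [wait]  node(4,3) S=158.4921 payoff=0.7879 vs cont=11.4931 → 11.4931 [wait]  node(4,4) S=193.4221 payoff=0.0000 vs cont=2.1481 → 2.1481 [wait]  ⇒ S*(4)=106.4168
t_3: node(3,0) S=96.3298 payoff=62.9502 vs cont=62.2927 → 62.9502 [stop]  node(3,1) S=117.5600 payoff=41.7200 vs cont=41.4622 → 41.7200 [stop]  node(3,2) S=143.4690 payoff=15.8110 vs cont=20.8466 → 20.8466 [wait]  node(3,3) S=175.0882 payoff=0.0000 vs cont=6.8306 → 6.8306 [wait]  ⇒ S*(3)=117.5600
t_2: node(2,0) S=106.4168 payoff=52.8632 vs cont=52.2058 → 52.8632 [stop]  node(2,1) S=129.8700 payoff=29.4100 vs cont=31.2394 → 31.2394 [wait]  node(2,2) S=158.4921 payoff=0.7879 vs cont=13.8387 → 13.8387 [wait]  ⇒ S*(2)=106.4168
t_1: node(1,0) S=117.5600 payoff=41.7200 vs cont=41.9661 → 41.9661 [wait]  node(1,1) S=143.4690 payoff=15.8110 vs cont=22.5171 → 22.5171 [wait]  ⇒ S*(1)=-
t_0: node(0,0) S=129.8700 payoff=29.4100 vs cont=32.1879 → 32.1879 [wait]  ⇒ S*(0)=-

price = 32.1879
boundary = - - 106.4168 117.5600 106.4168 117.5600 129.8700 143.4690
tree:
32.1879
41.9661 22.5171
52.8632 31.2394 13.8387
62.9502 41.7200 20.8466 6.8306
72.0810 52.8632 30.2192 11.4931 2.1481
80.3463 62.9502 41.7200 18.7808 4.1809 0.0997
87.8282 72.0810 52.8632 29.4100 8.1328 0.1986 0.0000
94.6010 80.3463 62.9502 41.7200 15.8110 0.3956 0.0000 0.0000
100.7317 87.8282 72.0810 52.8632 29.4100 0.7879 0.0000 0.0000 0.0000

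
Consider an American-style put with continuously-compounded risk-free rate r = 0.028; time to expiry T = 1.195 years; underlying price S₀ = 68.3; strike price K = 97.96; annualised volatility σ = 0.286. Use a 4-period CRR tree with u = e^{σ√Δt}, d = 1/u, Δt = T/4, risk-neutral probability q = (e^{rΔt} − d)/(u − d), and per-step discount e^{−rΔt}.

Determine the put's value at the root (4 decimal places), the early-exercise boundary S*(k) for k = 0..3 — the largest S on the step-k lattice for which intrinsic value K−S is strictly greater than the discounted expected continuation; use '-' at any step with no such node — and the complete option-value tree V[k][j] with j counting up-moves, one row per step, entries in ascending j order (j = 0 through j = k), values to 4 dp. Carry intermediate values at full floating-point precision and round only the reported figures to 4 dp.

price = 29.7905
boundary = - 58.4159 68.3000 79.8565
tree:
29.7905
39.5441 20.0603
47.9978 29.6600 10.3243
55.2282 39.5441 18.1035 2.3324
61.4122 47.9978 29.6600 4.5915 0.0000

Δt=0.29875, u=1.16920, d=0.85528, q=0.48776, disc=e^(-rΔt)=0.99167
k=4 terminal: V=max(K-S,0) → 61.4122 47.9978 29.6600 4.5915 0.0000
k=3: j=0 S=42.7318 intr=55.2282 cont=54.4122 V=55.2282[EX]; j=1 S=58.4159 intr=39.5441 cont=38.7281 V=39.5441[EX]; j=2 S=79.8565 intr=18.1035 cont=17.2874 V=18.1035[EX]; j=3 S=109.1667 intr=0.0000 cont=2.3324 V=2.3324[hold]  S*(3)=79.8565
k=2: j=0 S=49.9622 intr=47.9978 cont=47.1818 V=47.9978[EX]; j=1 S=68.3000 intr=29.6600 cont=28.8440 V=29.6600[EX]; j=2 S=93.3685 intr=4.5915 cont=10.3243 V=10.3243[hold]  S*(2)=68.3000
k=1: j=0 S=58.4159 intr=39.5441 cont=38.7281 V=39.5441[EX]; j=1 S=79.8565 intr=18.1035 cont=20.0603 V=20.0603[hold]  S*(1)=58.4159
k=0: j=0 S=68.3000 intr=29.6600 cont=29.7905 V=29.7905[hold]  S*(0)=-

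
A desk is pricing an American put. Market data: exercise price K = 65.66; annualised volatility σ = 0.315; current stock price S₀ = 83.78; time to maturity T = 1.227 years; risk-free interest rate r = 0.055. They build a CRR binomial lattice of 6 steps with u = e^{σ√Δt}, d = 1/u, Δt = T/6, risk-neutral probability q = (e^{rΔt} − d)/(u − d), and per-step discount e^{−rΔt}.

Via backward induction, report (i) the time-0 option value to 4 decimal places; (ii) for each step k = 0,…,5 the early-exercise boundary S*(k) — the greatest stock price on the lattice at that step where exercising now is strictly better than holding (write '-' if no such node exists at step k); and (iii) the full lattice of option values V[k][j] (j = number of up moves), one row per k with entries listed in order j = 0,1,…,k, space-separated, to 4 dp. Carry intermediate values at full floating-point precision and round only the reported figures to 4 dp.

price = 2.7082
boundary = - - - - 47.3895 54.6445
tree:
2.7082
4.5639 0.9429
7.5104 1.7668 0.1533
11.9757 3.2848 0.3126 0.0000
18.2705 6.0500 0.6373 0.0000 0.0000
24.5623 11.0155 1.2995 0.0000 0.0000 0.0000
30.0187 18.2705 2.6497 0.0000 0.0000 0.0000 0.0000

Δt=0.20450, u=1.15309, d=0.86723, q=0.50402, disc=e^(-rΔt)=0.98882
k=6 terminal: V=max(K-S,0) → 30.0187 18.2705 2.6497 0.0000 0.0000 0.0000 0.0000
k=5: j=0 S=41.0977 intr=24.5623 cont=23.8279 V=24.5623[EX]; j=1 S=54.6445 intr=11.0155 cont=10.2811 V=11.0155[EX]; j=2 S=72.6567 intr=0.0000 cont=1.2995 V=1.2995[hold]; j=3 S=96.6062 intr=0.0000 cont=0.0000 V=0.0000[hold]; j=4 S=128.4499 intr=0.0000 cont=0.0000 V=0.0000[hold]; j=5 S=170.7902 intr=0.0000 cont=0.0000 V=0.0000[hold]  S*(5)=54.6445
k=4: j=0 S=47.3895 intr=18.2705 cont=17.5361 V=18.2705[EX]; j=1 S=63.0103 intr=2.6497 cont=6.0500 V=6.0500[hold]; j=2 S=83.7800 intr=0.0000 cont=0.6373 V=0.6373[hold]; j=3 S=111.3959 intr=0.0000 cont=0.0000 V=0.0000[hold]; j=4 S=148.1148 intr=0.0000 cont=0.0000 V=0.0000[hold]  S*(4)=47.3895
k=3: j=0 S=54.6445 intr=11.0155 cont=11.9757 V=11.9757[hold]; j=1 S=72.6567 intr=0.0000 cont=3.2848 V=3.2848[hold]; j=2 S=96.6062 intr=0.0000 cont=0.3126 V=0.3126[hold]; j=3 S=128.4499 intr=0.0000 cont=0.0000 V=0.0000[hold]  S*(3)=-
k=2: j=0 S=63.0103 intr=2.6497 cont=7.5104 V=7.5104[hold]; j=1 S=83.7800 intr=0.0000 cont=1.7668 V=1.7668[hold]; j=2 S=111.3959 intr=0.0000 cont=0.1533 V=0.1533[hold]  S*(2)=-
k=1: j=0 S=72.6567 intr=0.0000 cont=4.5639 V=4.5639[hold]; j=1 S=96.6062 intr=0.0000 cont=0.9429 V=0.9429[hold]  S*(1)=-
k=0: j=0 S=83.7800 intr=0.0000 cont=2.7082 V=2.7082[hold]  S*(0)=-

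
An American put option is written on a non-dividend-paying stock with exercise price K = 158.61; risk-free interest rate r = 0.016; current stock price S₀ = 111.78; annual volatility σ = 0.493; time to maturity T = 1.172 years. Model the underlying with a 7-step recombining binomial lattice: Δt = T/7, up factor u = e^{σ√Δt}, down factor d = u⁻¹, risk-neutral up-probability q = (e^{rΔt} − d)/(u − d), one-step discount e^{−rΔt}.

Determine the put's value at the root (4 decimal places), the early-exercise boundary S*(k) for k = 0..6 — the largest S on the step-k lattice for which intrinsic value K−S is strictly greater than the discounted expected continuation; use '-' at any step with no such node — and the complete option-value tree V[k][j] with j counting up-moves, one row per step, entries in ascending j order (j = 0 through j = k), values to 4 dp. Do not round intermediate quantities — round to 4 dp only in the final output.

params: Δt=0.16743 u=1.22351 d=0.81732 q=0.45634 e^(-rΔt)=0.99732
t_7 payoffs: 131.3764 117.8418 97.5807 67.2501 21.8458 0.0000 0.0000 0.0000
t_6: node(6,0) S=33.3206 payoff=125.2894 vs cont=124.8650 → 125.2894 [stop]  node(6,1) S=49.8804 payoff=108.7296 vs cont=108.3052 → 108.7296 [stop]  node(6,2) S=74.6702 payoff=83.9398 vs cont=83.5155 → 83.9398 [stop]  node(6,3) S=111.7800 payoff=46.8300 vs cont=46.4057 → 46.8300 [stop]  node(6,4) S=167.3328 payoff=0.0000 vs cont=11.8448 → 11.8448 [wait]  node(6,5) S=250.4943 payoff=0.0000 vs cont=0.0000 → 0.0000 [wait]  node(6,6) S=374.9858 payoff=0.0000 vs cont=0.0000 → 0.0000 [wait]  ⇒ S*(6)=111.7800
t_5: node(5,0) S=40.7682 payoff=117.8418 vs cont=117.4174 → 117.8418 [stop]  node(5,1) S=61.0293 payoff=97.5807 vs cont=97.1563 → 97.5807 [stop]  node(5,2) S=91.3599 payoff=67.2501 vs cont=66.8258 → 67.2501 [stop]  node(5,3) S=136.7642 payoff=21.8458 vs cont=30.7822 → 30.7822 [wait]  node(5,4) S=204.7338 payoff=0.0000 vs cont=6.4223 → 6.4223 [wait]  node(5,5) S=306.4830 payoff=0.0000 vs cont=0.0000 → 0.0000 [wait]  ⇒ S*(5)=91.3599
t_4: node(4,0) S=49.8804 payoff=108.7296 vs cont=108.3052 → 108.7296 [stop]  node(4,1) S=74.6702 payoff=83.9398 vs cont=83.5155 → 83.9398 [stop]  node(4,2) S=111.7800 payoff=46.8300 vs cont=50.4728 → 50.4728 [wait]  node(4,3) S=167.3328 payoff=0.0000 vs cont=19.6131 → 19.6131 [wait]  node(4,4) S=250.4943 payoff=0.0000 vs cont=3.4822 → 3.4822 [wait]  ⇒ S*(4)=74.6702
t_3: node(3,0) S=61.0293 payoff=97.5807 vs cont=97.1563 → 97.5807 [stop]  node(3,1) S=91.3599 payoff=67.2501 vs cont=68.4837 → 68.4837 [wait]  node(3,2) S=136.7642 payoff=21.8458 vs cont=36.2929 → 36.2929 [wait]  node(3,3) S=204.7338 payoff=0.0000 vs cont=12.2191 → 12.2191 [wait]  ⇒ S*(3)=61.0293
t_2: node(2,0) S=74.6702 payoff=83.9398 vs cont=84.0769 → 84.0769 [wait]  node(2,1) S=111.7800 payoff=46.8300 vs cont=53.6497 → 53.6497 [wait]  node(2,2) S=167.3328 payoff=0.0000 vs cont=25.2393 → 25.2393 [wait]  ⇒ S*(2)=-
t_1: node(1,0) S=91.3599 payoff=67.2501 vs cont=70.0039 → 70.0039 [wait]  node(1,1) S=136.7642 payoff=21.8458 vs cont=40.5760 → 40.5760 [wait]  ⇒ S*(1)=-
t_0: node(0,0) S=111.7800 payoff=46.8300 vs cont=56.4234 → 56.4234 [wait]  ⇒ S*(0)=-

price = 56.4234
boundary = - - - 61.0293 74.6702 91.3599 111.7800
tree:
56.4234
70.0039 40.5760
84.0769 53.6497 25.2393
97.5807 68.4837 36.2929 12.2191
108.7296 83.9398 50.4728 19.6131 3.4822
117.8418 97.5807 67.2501 30.7822 6.4223 0.0000
125.2894 108.7296 83.9398 46.8300 11.8448 0.0000 0.0000
131.3764 117.8418 97.5807 67.2501 21.8458 0.0000 0.0000 0.0000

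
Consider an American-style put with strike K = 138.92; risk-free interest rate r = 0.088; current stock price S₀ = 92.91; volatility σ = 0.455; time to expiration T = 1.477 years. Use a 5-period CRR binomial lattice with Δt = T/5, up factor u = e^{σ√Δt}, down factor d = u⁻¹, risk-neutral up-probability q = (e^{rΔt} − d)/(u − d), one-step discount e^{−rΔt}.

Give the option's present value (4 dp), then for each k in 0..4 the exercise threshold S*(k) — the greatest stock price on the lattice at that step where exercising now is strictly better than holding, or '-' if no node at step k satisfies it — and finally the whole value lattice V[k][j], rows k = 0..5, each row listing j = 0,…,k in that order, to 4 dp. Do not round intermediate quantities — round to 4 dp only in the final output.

Δt=0.29540  u=1.28056  d=0.78091  q=0.49120  discount=0.97434
step 5 (expiry): payoffs max(K−S,0) = 111.9385 94.6749 66.3657 19.9434 0.0000 0.0000
step 4: (k=4,j=0): S=34.5514, (K−S)⁺=104.3686, hold=100.8039 ⇒ V=104.3686 exercise | (k=4,j=1): S=56.6584, (K−S)⁺=82.2616, hold=78.6969 ⇒ V=82.2616 exercise | (k=4,j=2): S=92.9100, (K−S)⁺=46.0100, hold=42.4453 ⇒ V=46.0100 exercise | (k=4,j=3): S=152.3564, (K−S)⁺=0.0000, hold=9.8868 ⇒ V=9.8868 continue | (k=4,j=4): S=249.8384, (K−S)⁺=0.0000, hold=0.0000 ⇒ V=0.0000 continue  boundary S*=92.9100
step 3: (k=3,j=0): S=44.2451, (K−S)⁺=94.6749, hold=91.1102 ⇒ V=94.6749 exercise | (k=3,j=1): S=72.5543, (K−S)⁺=66.3657, hold=62.8010 ⇒ V=66.3657 exercise | (k=3,j=2): S=118.9766, (K−S)⁺=19.9434, hold=27.5410 ⇒ V=27.5410 continue | (k=3,j=3): S=195.1012, (K−S)⁺=0.0000, hold=4.9014 ⇒ V=4.9014 continue  boundary S*=72.5543
step 2: (k=2,j=0): S=56.6584, (K−S)⁺=82.2616, hold=78.6969 ⇒ V=82.2616 exercise | (k=2,j=1): S=92.9100, (K−S)⁺=46.0100, hold=46.0815 ⇒ V=46.0815 continue | (k=2,j=2): S=152.3564, (K−S)⁺=0.0000, hold=15.9991 ⇒ V=15.9991 continue  boundary S*=56.6584
step 1: (k=1,j=0): S=72.5543, (K−S)⁺=66.3657, hold=62.8352 ⇒ V=66.3657 exercise | (k=1,j=1): S=118.9766, (K−S)⁺=19.9434, hold=30.5018 ⇒ V=30.5018 continue  boundary S*=72.5543
step 0: (k=0,j=0): S=92.9100, (K−S)⁺=46.0100, hold=47.4985 ⇒ V=47.4985 continue  boundary S*=-

price = 47.4985
boundary = - 72.5543 56.6584 72.5543 92.9100
tree:
47.4985
66.3657 30.5018
82.2616 46.0815 15.9991
94.6749 66.3657 27.5410 4.9014
104.3686 82.2616 46.0100 9.8868 0.0000
111.9385 94.6749 66.3657 19.9434 0.0000 0.0000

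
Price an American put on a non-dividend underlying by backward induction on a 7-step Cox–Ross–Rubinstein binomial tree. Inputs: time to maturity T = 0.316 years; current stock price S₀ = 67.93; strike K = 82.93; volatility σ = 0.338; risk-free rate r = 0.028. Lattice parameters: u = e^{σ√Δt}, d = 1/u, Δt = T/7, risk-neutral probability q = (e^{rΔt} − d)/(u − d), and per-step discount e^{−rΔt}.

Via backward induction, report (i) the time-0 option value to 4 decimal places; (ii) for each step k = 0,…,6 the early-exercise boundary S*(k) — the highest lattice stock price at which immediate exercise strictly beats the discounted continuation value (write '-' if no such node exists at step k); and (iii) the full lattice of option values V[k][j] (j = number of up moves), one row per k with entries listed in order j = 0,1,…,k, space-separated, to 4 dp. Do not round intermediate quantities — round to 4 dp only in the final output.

price = 15.6305
boundary = - - 58.8416 63.2227 67.9300 63.2227 67.9300
tree:
15.6305
19.7488 11.3989
24.0884 15.2984 7.3833
28.1659 19.7073 10.7647 3.8949
31.9609 24.0884 15.0000 6.3993 1.3073
35.4928 28.1659 19.7073 10.1060 2.5708 0.0000
38.7801 31.9609 24.0884 15.0000 5.0557 0.0000 0.0000
41.8395 35.4928 28.1659 19.7073 9.9422 0.0000 0.0000 0.0000

params: Δt=0.04514 u=1.07446 d=0.93070 q=0.49085 e^(-rΔt)=0.99874
t_7 payoffs: 41.8395 35.4928 28.1659 19.7073 9.9422 0.0000 0.0000 0.0000
t_6: node(6,0) S=44.1499 payoff=38.7801 vs cont=38.6753 → 38.7801 [stop]  node(6,1) S=50.9691 payoff=31.9609 vs cont=31.8561 → 31.9609 [stop]  node(6,2) S=58.8416 payoff=24.0884 vs cont=23.9836 → 24.0884 [stop]  node(6,3) S=67.9300 payoff=15.0000 vs cont=14.8952 → 15.0000 [stop]  node(6,4) S=78.4222 payoff=4.5078 vs cont=5.0557 → 5.0557 [wait]  node(6,5) S=90.5349 payoff=0.0000 vs cont=0.0000 → 0.0000 [wait]  node(6,6) S=104.5185 payoff=0.0000 vs cont=0.0000 → 0.0000 [wait]  ⇒ S*(6)=67.9300
t_5: node(5,0) S=47.4372 payoff=35.4928 vs cont=35.3881 → 35.4928 [stop]  node(5,1) S=54.7641 payoff=28.1659 vs cont=28.0612 → 28.1659 [stop]  node(5,2) S=63.2227 payoff=19.7073 vs cont=19.6025 → 19.7073 [stop]  node(5,3) S=72.9878 payoff=9.9422 vs cont=10.1060 → 10.1060 [wait]  node(5,4) S=84.2611 payoff=0.0000 vs cont=2.5708 → 2.5708 [wait]  node(5,5) S=97.2757 payoff=0.0000 vs cont=0.0000 → 0.0000 [wait]  ⇒ S*(5)=63.2227
t_4: node(4,0) S=50.9691 payoff=31.9609 vs cont=31.8561 → 31.9609 [stop]  node(4,1) S=58.8416 payoff=24.0884 vs cont=23.9836 → 24.0884 [stop]  node(4,2) S=67.9300 payoff=15.0000 vs cont=14.9755 → 15.0000 [stop]  node(4,3) S=78.4222 payoff=4.5078 vs cont=6.3993 → 6.3993 [wait]  node(4,4) S=90.5349 payoff=0.0000 vs cont=1.3073 → 1.3073 [wait]  ⇒ S*(4)=67.9300
t_3: node(3,0) S=54.7641 payoff=28.1659 vs cont=28.0612 → 28.1659 [stop]  node(3,1) S=63.2227 payoff=19.7073 vs cont=19.6025 → 19.7073 [stop]  node(3,2) S=72.9878 payoff=9.9422 vs cont=10.7647 → 10.7647 [wait]  node(3,3) S=84.2611 payoff=0.0000 vs cont=3.8949 → 3.8949 [wait]  ⇒ S*(3)=63.2227
t_2: node(2,0) S=58.8416 payoff=24.0884 vs cont=23.9836 → 24.0884 [stop]  node(2,1) S=67.9300 payoff=15.0000 vs cont=15.2984 → 15.2984 [wait]  node(2,2) S=78.4222 payoff=4.5078 vs cont=7.3833 → 7.3833 [wait]  ⇒ S*(2)=58.8416
t_1: node(1,0) S=63.2227 payoff=19.7073 vs cont=19.7488 → 19.7488 [wait]  node(1,1) S=72.9878 payoff=9.9422 vs cont=11.3989 → 11.3989 [wait]  ⇒ S*(1)=-
t_0: node(0,0) S=67.9300 payoff=15.0000 vs cont=15.6305 → 15.6305 [wait]  ⇒ S*(0)=-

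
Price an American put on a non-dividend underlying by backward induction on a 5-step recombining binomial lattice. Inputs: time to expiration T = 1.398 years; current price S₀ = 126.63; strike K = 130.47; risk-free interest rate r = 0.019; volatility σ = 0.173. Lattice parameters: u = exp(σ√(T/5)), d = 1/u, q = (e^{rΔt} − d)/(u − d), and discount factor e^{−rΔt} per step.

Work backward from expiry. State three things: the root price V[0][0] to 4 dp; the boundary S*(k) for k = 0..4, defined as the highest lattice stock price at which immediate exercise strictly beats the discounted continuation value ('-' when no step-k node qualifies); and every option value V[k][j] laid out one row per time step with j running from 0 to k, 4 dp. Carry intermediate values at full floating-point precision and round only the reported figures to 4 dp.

Δt=0.27960, u=1.09579, d=0.91258, q=0.50622, disc=e^(-rΔt)=0.99470
k=5 terminal: V=max(K-S,0) → 50.3215 34.2308 14.9098 0.0000 0.0000 0.0000
k=4: j=0 S=87.8261 intr=42.6439 cont=41.9526 V=42.6439[EX]; j=1 S=105.4582 intr=25.0118 cont=24.3206 V=25.0118[EX]; j=2 S=126.6300 intr=3.8400 cont=7.3231 V=7.3231[hold]; j=3 S=152.0523 intr=0.0000 cont=0.0000 V=0.0000[hold]; j=4 S=182.5784 intr=0.0000 cont=0.0000 V=0.0000[hold]  S*(4)=105.4582
k=3: j=0 S=96.2392 intr=34.2308 cont=33.5395 V=34.2308[EX]; j=1 S=115.5602 intr=14.9098 cont=15.9724 V=15.9724[hold]; j=2 S=138.7602 intr=0.0000 cont=3.5969 V=3.5969[hold]; j=3 S=166.6177 intr=0.0000 cont=0.0000 V=0.0000[hold]  S*(3)=96.2392
k=2: j=0 S=105.4582 intr=25.0118 cont=24.8556 V=25.0118[EX]; j=1 S=126.6300 intr=3.8400 cont=9.6562 V=9.6562[hold]; j=2 S=152.0523 intr=0.0000 cont=1.7666 V=1.7666[hold]  S*(2)=105.4582
k=1: j=0 S=115.5602 intr=14.9098 cont=17.1472 V=17.1472[hold]; j=1 S=138.7602 intr=0.0000 cont=5.6324 V=5.6324[hold]  S*(1)=-
k=0: j=0 S=126.6300 intr=3.8400 cont=11.2582 V=11.2582[hold]  S*(0)=-

price = 11.2582
boundary = - - 105.4582 96.2392 105.4582
tree:
11.2582
17.1472 5.6324
25.0118 9.6562 1.7666
34.2308 15.9724 3.5969 0.0000
42.6439 25.0118 7.3231 0.0000 0.0000
50.3215 34.2308 14.9098 0.0000 0.0000 0.0000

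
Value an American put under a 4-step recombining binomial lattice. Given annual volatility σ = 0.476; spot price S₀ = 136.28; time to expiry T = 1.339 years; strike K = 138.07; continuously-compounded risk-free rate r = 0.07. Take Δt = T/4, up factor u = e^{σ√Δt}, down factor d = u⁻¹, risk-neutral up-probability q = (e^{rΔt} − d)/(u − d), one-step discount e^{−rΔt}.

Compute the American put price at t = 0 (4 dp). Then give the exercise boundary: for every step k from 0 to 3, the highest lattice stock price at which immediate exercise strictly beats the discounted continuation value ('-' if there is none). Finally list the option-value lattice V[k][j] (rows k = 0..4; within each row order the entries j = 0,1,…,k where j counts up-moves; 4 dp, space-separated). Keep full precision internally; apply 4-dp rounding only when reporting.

Δt=0.33475, u=1.31706, d=0.75927, q=0.47409, disc=e^(-rΔt)=0.97684
k=4 terminal: V=max(K-S,0) → 92.7792 59.5065 1.7900 0.0000 0.0000
k=3: j=0 S=59.6507 intr=78.4193 cont=75.2216 V=78.4193[EX]; j=1 S=103.4729 intr=34.5971 cont=31.3994 V=34.5971[EX]; j=2 S=179.4890 intr=0.0000 cont=0.9196 V=0.9196[hold]; j=3 S=311.3501 intr=0.0000 cont=0.0000 V=0.0000[hold]  S*(3)=103.4729
k=2: j=0 S=78.5635 intr=59.5065 cont=56.3088 V=59.5065[EX]; j=1 S=136.2800 intr=1.7900 cont=18.1996 V=18.1996[hold]; j=2 S=236.3978 intr=0.0000 cont=0.4724 V=0.4724[hold]  S*(2)=78.5635
k=1: j=0 S=103.4729 intr=34.5971 cont=38.9988 V=38.9988[hold]; j=1 S=179.4890 intr=0.0000 cont=9.5685 V=9.5685[hold]  S*(1)=-
k=0: j=0 S=136.2800 intr=1.7900 cont=24.4662 V=24.4662[hold]  S*(0)=-

price = 24.4662
boundary = - - 78.5635 103.4729
tree:
24.4662
38.9988 9.5685
59.5065 18.1996 0.4724
78.4193 34.5971 0.9196 0.0000
92.7792 59.5065 1.7900 0.0000 0.0000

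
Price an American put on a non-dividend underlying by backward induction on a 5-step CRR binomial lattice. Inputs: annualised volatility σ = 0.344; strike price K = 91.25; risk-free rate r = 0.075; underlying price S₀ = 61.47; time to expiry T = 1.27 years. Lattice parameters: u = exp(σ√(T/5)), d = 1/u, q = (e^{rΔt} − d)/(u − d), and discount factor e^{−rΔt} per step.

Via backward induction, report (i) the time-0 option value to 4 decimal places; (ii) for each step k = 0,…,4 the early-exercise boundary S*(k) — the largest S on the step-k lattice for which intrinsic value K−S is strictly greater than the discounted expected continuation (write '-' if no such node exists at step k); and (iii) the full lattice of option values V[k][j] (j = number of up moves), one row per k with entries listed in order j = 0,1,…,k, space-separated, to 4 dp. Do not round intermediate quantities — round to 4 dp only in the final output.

params: Δt=0.25400 u=1.18931 d=0.84083 q=0.51196 e^(-rΔt)=0.98113
t_5 payoffs: 65.4159 54.7089 39.5644 18.1433 0.0000 0.0000
t_4: node(4,0) S=30.7247 payoff=60.5253 vs cont=58.8034 → 60.5253 [stop]  node(4,1) S=43.4586 payoff=47.7914 vs cont=46.0696 → 47.7914 [stop]  node(4,2) S=61.4700 payoff=29.7800 vs cont=28.0581 → 29.7800 [stop]  node(4,3) S=86.9463 payoff=4.3037 vs cont=8.6877 → 8.6877 [wait]  node(4,4) S=122.9812 payoff=0.0000 vs cont=0.0000 → 0.0000 [wait]  ⇒ S*(4)=61.4700
t_3: node(3,0) S=36.5411 payoff=54.7089 vs cont=52.9870 → 54.7089 [stop]  node(3,1) S=51.6856 payoff=39.5644 vs cont=37.8426 → 39.5644 [stop]  node(3,2) S=73.1067 payoff=18.1433 vs cont=18.6235 → 18.6235 [wait]  node(3,3) S=103.4058 payoff=0.0000 vs cont=4.1600 → 4.1600 [wait]  ⇒ S*(3)=51.6856
t_2: node(2,0) S=43.4586 payoff=47.7914 vs cont=46.0696 → 47.7914 [stop]  node(2,1) S=61.4700 payoff=29.7800 vs cont=28.2993 → 29.7800 [stop]  node(2,2) S=86.9463 payoff=4.3037 vs cont=11.0071 → 11.0071 [wait]  ⇒ S*(2)=61.4700
t_1: node(1,0) S=51.6856 payoff=39.5644 vs cont=37.8426 → 39.5644 [stop]  node(1,1) S=73.1067 payoff=18.1433 vs cont=19.7885 → 19.7885 [wait]  ⇒ S*(1)=51.6856
t_0: node(0,0) S=61.4700 payoff=29.7800 vs cont=28.8845 → 29.7800 [stop]  ⇒ S*(0)=61.4700

price = 29.7800
boundary = 61.4700 51.6856 61.4700 51.6856 61.4700
tree:
29.7800
39.5644 19.7885
47.7914 29.7800 11.0071
54.7089 39.5644 18.6235 4.1600
60.5253 47.7914 29.7800 8.6877 0.0000
65.4159 54.7089 39.5644 18.1433 0.0000 0.0000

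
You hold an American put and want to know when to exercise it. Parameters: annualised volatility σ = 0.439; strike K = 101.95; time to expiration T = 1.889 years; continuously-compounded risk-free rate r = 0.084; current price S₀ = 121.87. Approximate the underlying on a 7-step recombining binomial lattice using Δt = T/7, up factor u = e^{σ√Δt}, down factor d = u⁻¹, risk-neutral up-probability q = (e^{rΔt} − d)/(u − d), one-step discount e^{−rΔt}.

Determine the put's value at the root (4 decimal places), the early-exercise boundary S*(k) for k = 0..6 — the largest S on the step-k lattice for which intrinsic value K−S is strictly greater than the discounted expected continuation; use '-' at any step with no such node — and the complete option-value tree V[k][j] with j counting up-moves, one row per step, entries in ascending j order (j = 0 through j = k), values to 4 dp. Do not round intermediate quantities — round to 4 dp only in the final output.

params: Δt=0.26986 u=1.25615 d=0.79608 q=0.49307 e^(-rΔt)=0.97759
t_7 payoffs: 77.2550 62.9835 40.4644 4.9313 0.0000 0.0000 0.0000 0.0000
t_6: node(6,0) S=31.0206 payoff=70.9294 vs cont=68.6444 → 70.9294 [stop]  node(6,1) S=48.9477 payoff=53.0023 vs cont=50.7173 → 53.0023 [stop]  node(6,2) S=77.2351 payoff=24.7149 vs cont=22.4299 → 24.7149 [stop]  node(6,3) S=121.8700 payoff=0.0000 vs cont=2.4438 → 2.4438 [wait]  node(6,4) S=192.2999 payoff=0.0000 vs cont=0.0000 → 0.0000 [wait]  node(6,5) S=303.4321 payoff=0.0000 vs cont=0.0000 → 0.0000 [wait]  node(6,6) S=478.7887 payoff=0.0000 vs cont=0.0000 → 0.0000 [wait]  ⇒ S*(6)=77.2351
t_5: node(5,0) S=38.9665 payoff=62.9835 vs cont=60.6985 → 62.9835 [stop]  node(5,1) S=61.4856 payoff=40.4644 vs cont=38.1794 → 40.4644 [stop]  node(5,2) S=97.0187 payoff=4.9313 vs cont=13.4260 → 13.4260 [wait]  node(5,3) S=153.0869 payoff=0.0000 vs cont=1.2111 → 1.2111 [wait]  node(5,4) S=241.5574 payoff=0.0000 vs cont=0.0000 → 0.0000 [wait]  node(5,5) S=381.1559 payoff=0.0000 vs cont=0.0000 → 0.0000 [wait]  ⇒ S*(5)=61.4856
t_4: node(4,0) S=48.9477 payoff=53.0023 vs cont=50.7173 → 53.0023 [stop]  node(4,1) S=77.2351 payoff=24.7149 vs cont=26.5245 → 26.5245 [wait]  node(4,2) S=121.8700 payoff=0.0000 vs cont=7.2373 → 7.2373 [wait]  node(4,3) S=192.2999 payoff=0.0000 vs cont=0.6002 → 0.6002 [wait]  node(4,4) S=303.4321 payoff=0.0000 vs cont=0.0000 → 0.0000 [wait]  ⇒ S*(4)=48.9477
t_3: node(3,0) S=61.4856 payoff=40.4644 vs cont=39.0517 → 40.4644 [stop]  node(3,1) S=97.0187 payoff=4.9313 vs cont=16.6333 → 16.6333 [wait]  node(3,2) S=153.0869 payoff=0.0000 vs cont=3.8759 → 3.8759 [wait]  node(3,3) S=241.5574 payoff=0.0000 vs cont=0.2974 → 0.2974 [wait]  ⇒ S*(3)=61.4856
t_2: node(2,0) S=77.2351 payoff=24.7149 vs cont=28.0705 → 28.0705 [wait]  node(2,1) S=121.8700 payoff=0.0000 vs cont=10.1112 → 10.1112 [wait]  node(2,2) S=192.2999 payoff=0.0000 vs cont=2.0641 → 2.0641 [wait]  ⇒ S*(2)=-
t_1: node(1,0) S=97.0187 payoff=4.9313 vs cont=18.7847 → 18.7847 [wait]  node(1,1) S=153.0869 payoff=0.0000 vs cont=6.0058 → 6.0058 [wait]  ⇒ S*(1)=-
t_0: node(0,0) S=121.8700 payoff=0.0000 vs cont=12.2040 → 12.2040 [wait]  ⇒ S*(0)=-

price = 12.2040
boundary = - - - 61.4856 48.9477 61.4856 77.2351
tree:
12.2040
18.7847 6.0058
28.0705 10.1112 2.0641
40.4644 16.6333 3.8759 0.2974
53.0023 26.5245 7.2373 0.6002 0.0000
62.9835 40.4644 13.4260 1.2111 0.0000 0.0000
70.9294 53.0023 24.7149 2.4438 0.0000 0.0000 0.0000
77.2550 62.9835 40.4644 4.9313 0.0000 0.0000 0.0000 0.0000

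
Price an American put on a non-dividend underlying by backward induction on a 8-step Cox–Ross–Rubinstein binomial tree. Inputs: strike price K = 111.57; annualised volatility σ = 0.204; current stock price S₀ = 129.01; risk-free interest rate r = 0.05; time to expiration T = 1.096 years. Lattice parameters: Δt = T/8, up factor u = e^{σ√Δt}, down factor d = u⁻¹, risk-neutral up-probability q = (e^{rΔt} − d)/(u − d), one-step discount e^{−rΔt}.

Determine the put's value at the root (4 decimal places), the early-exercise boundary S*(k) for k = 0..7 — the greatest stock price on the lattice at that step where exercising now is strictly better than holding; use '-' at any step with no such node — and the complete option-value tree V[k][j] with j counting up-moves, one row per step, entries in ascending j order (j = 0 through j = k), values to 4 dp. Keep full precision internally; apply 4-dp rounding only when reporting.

price = 2.4075
boundary = - - - - 95.3791 88.4425 95.3791 102.8598
tree:
2.4075
4.0573 0.9559
6.6634 1.7675 0.2387
10.5986 3.2128 0.4913 0.0148
16.1909 5.7097 1.0101 0.0314 0.0000
23.1275 9.8369 2.0740 0.0668 0.0000 0.0000
29.5597 16.1909 4.2533 0.1421 0.0000 0.0000 0.0000
35.5241 23.1275 8.7102 0.3022 0.0000 0.0000 0.0000 0.0000
41.0547 29.5597 16.1909 0.6427 0.0000 0.0000 0.0000 0.0000 0.0000

params: Δt=0.13700 u=1.07843 d=0.92727 q=0.52660 e^(-rΔt)=0.99317
t_8 payoffs: 41.0547 29.5597 16.1909 0.6427 0.0000 0.0000 0.0000 0.0000 0.0000
t_7: node(7,0) S=76.0459 payoff=35.5241 vs cont=34.7625 → 35.5241 [stop]  node(7,1) S=88.4425 payoff=23.1275 vs cont=22.3659 → 23.1275 [stop]  node(7,2) S=102.8598 payoff=8.7102 vs cont=7.9485 → 8.7102 [stop]  node(7,3) S=119.6275 payoff=0.0000 vs cont=0.3022 → 0.3022 [wait]  node(7,4) S=139.1284 payoff=0.0000 vs cont=0.0000 → 0.0000 [wait]  node(7,5) S=161.8083 payoff=0.0000 vs cont=0.0000 → 0.0000 [wait]  node(7,6) S=188.1854 payoff=0.0000 vs cont=0.0000 → 0.0000 [wait]  node(7,7) S=218.8623 payoff=0.0000 vs cont=0.0000 → 0.0000 [wait]  ⇒ S*(7)=102.8598
t_6: node(6,0) S=82.0103 payoff=29.5597 vs cont=28.7981 → 29.5597 [stop]  node(6,1) S=95.3791 payoff=16.1909 vs cont=15.4292 → 16.1909 [stop]  node(6,2) S=110.9273 payoff=0.6427 vs cont=4.2533 → 4.2533 [wait]  node(6,3) S=129.0100 payoff=0.0000 vs cont=0.1421 → 0.1421 [wait]  node(6,4) S=150.0405 payoff=0.0000 vs cont=0.0000 → 0.0000 [wait]  node(6,5) S=174.4992 payoff=0.0000 vs cont=0.0000 → 0.0000 [wait]  node(6,6) S=202.9451 payoff=0.0000 vs cont=0.0000 → 0.0000 [wait]  ⇒ S*(6)=95.3791
t_5: node(5,0) S=88.4425 payoff=23.1275 vs cont=22.3659 → 23.1275 [stop]  node(5,1) S=102.8598 payoff=8.7102 vs cont=9.8369 → 9.8369 [wait]  node(5,2) S=119.6275 payoff=0.0000 vs cont=2.0740 → 2.0740 [wait]  node(5,3) S=139.1284 payoff=0.0000 vs cont=0.0668 → 0.0668 [wait]  node(5,4) S=161.8083 payoff=0.0000 vs cont=0.0000 → 0.0000 [wait]  node(5,5) S=188.1854 payoff=0.0000 vs cont=0.0000 → 0.0000 [wait]  ⇒ S*(5)=88.4425
t_4: node(4,0) S=95.3791 payoff=16.1909 vs cont=16.0185 → 16.1909 [stop]  node(4,1) S=110.9273 payoff=0.6427 vs cont=5.7097 → 5.7097 [wait]  node(4,2) S=129.0100 payoff=0.0000 vs cont=1.0101 → 1.0101 [wait]  node(4,3) S=150.0405 payoff=0.0000 vs cont=0.0314 → 0.0314 [wait]  node(4,4) S=174.4992 payoff=0.0000 vs cont=0.0000 → 0.0000 [wait]  ⇒ S*(4)=95.3791
t_3: node(3,0) S=102.8598 payoff=8.7102 vs cont=10.5986 → 10.5986 [wait]  node(3,1) S=119.6275 payoff=0.0000 vs cont=3.2128 → 3.2128 [wait]  node(3,2) S=139.1284 payoff=0.0000 vs cont=0.4913 → 0.4913 [wait]  node(3,3) S=161.8083 payoff=0.0000 vs cont=0.0148 → 0.0148 [wait]  ⇒ S*(3)=-
t_2: node(2,0) S=110.9273 payoff=0.6427 vs cont=6.6634 → 6.6634 [wait]  node(2,1) S=129.0100 payoff=0.0000 vs cont=1.7675 → 1.7675 [wait]  node(2,2) S=150.0405 payoff=0.0000 vs cont=0.2387 → 0.2387 [wait]  ⇒ S*(2)=-
t_1: node(1,0) S=119.6275 payoff=0.0000 vs cont=4.0573 → 4.0573 [wait]  node(1,1) S=139.1284 payoff=0.0000 vs cont=0.9559 → 0.9559 [wait]  ⇒ S*(1)=-
t_0: node(0,0) S=129.0100 payoff=0.0000 vs cont=2.4075 → 2.4075 [wait]  ⇒ S*(0)=-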